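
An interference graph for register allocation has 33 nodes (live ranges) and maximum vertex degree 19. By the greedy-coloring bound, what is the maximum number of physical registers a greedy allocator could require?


Greedy coloring never needs more than (max_degree + 1) colors: when coloring a vertex, at most max_degree neighbors are already colored.
Upper bound = 19 + 1 = 20

20


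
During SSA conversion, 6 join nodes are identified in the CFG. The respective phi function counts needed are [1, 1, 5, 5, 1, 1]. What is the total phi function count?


Total phi functions = sum of phi functions at each join node
= 1 + 1 + 5 + 5 + 1 + 1 = 14

14


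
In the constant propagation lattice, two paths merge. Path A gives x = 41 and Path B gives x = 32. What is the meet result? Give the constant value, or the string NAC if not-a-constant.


Meet operation: if both paths give the same constant, result is that constant; if they differ, result is NAC (not-a-constant).
Path A: 41, Path B: 32 -> differ
Result: not-a-constant -> NAC

NAC


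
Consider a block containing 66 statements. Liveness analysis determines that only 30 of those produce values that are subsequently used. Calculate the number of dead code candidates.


Dead code = total statements - live definitions
= 66 - 30 = 36

36


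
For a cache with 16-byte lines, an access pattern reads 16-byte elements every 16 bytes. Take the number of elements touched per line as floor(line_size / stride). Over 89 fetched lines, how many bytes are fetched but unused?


Elements per line = floor(16 / 16) = 1
Bytes used per line = 1 * 16 = 16
Wasted per line = 16 - 16 = 0
Total wasted = 0 * 89 = 0

0


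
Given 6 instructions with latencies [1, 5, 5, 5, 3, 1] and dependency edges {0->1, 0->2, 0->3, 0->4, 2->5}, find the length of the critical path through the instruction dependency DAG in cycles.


Compute longest path through dependency graph: dist(Ik) = max over predecessors of dist + latency(Ik).
dist(I0) = latency 1 = 1
dist(I1) = dist(I0) + 5 = 1 + 5 = 6
dist(I2) = dist(I0) + 5 = 1 + 5 = 6
dist(I3) = dist(I0) + 5 = 1 + 5 = 6
dist(I4) = dist(I0) + 3 = 1 + 3 = 4
dist(I5) = dist(I2) + 1 = 6 + 1 = 7
Critical path = max dist = 7

7


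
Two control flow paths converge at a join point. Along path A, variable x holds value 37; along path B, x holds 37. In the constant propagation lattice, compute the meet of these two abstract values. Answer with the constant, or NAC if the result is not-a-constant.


Meet operation: if both paths give the same constant, result is that constant; if they differ, result is NAC (not-a-constant).
Path A: 37, Path B: 37 -> equal
Result: constant -> 37

37


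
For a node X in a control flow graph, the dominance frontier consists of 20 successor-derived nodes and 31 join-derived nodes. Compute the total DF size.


DF(X) = direct successor contributions + join point contributions
= 20 + 31 = 51

51


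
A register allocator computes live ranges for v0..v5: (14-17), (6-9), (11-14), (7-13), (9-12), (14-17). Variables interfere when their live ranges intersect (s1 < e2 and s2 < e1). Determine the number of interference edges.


Check all pairs for overlapping intervals.
Two intervals (s1,e1) and (s2,e2) overlap if s1 < e2 and s2 < e1.
v0 (14-17) vs v1..v5: overlaps v5 -> 1
v1 (6-9) vs v2..v5: overlaps v3 -> 1
v2 (11-14) vs v3..v5: overlaps v3, v4 -> 2
v3 (7-13) vs v4..v5: overlaps v4 -> 1
v4 (9-12) vs v5: overlaps none -> 0
Total overlapping pairs = 1 + 1 + 2 + 1 + 0 = 5

5


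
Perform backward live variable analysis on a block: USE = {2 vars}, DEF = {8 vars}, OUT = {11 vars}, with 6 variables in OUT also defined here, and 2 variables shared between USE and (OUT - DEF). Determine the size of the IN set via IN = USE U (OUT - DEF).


OUT - DEF: 11 - 6 = 5
|IN| = |USE| + |OUT - DEF| - |USE ∩ (OUT - DEF)| = 2 + 5 - 2 = 5

5


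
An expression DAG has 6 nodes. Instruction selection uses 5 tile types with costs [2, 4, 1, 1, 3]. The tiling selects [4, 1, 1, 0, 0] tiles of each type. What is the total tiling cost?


Total cost = sum(count_i * cost_i)
= 4*2 + 1*4 + 1*1 + 0*1 + 0*3
= 13

13


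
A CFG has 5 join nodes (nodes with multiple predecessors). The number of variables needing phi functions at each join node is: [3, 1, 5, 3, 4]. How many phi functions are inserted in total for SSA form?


Total phi functions = sum of phi functions at each join node
= 3 + 1 + 5 + 3 + 4 = 16

16


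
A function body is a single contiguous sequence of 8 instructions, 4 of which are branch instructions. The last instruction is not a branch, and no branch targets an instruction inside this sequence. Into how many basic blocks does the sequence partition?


With no in-sequence branch targets, the leaders are the first instruction plus the instruction after each branch.
Number of basic blocks = branches + 1
= 4 + 1 = 5

5


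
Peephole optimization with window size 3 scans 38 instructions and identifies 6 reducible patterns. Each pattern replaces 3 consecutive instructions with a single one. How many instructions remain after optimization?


Each match removes 2 instructions.
Total removed = 6 * 2 = 12
Remaining = 38 - 12 = 26

26


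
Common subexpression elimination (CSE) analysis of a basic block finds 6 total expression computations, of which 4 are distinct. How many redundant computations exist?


CSE count = total expressions - unique expressions
= 6 - 4 = 2

2


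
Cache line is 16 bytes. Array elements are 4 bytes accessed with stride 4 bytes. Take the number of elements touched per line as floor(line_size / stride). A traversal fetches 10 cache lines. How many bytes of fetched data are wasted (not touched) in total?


Elements per line = floor(16 / 4) = 4
Bytes used per line = 4 * 4 = 16
Wasted per line = 16 - 16 = 0
Total wasted = 0 * 10 = 0

0


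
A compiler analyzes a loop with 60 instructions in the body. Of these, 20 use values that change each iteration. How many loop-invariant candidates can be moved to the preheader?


Invariant candidates = total - loop-dependent
= 60 - 20 = 40

40


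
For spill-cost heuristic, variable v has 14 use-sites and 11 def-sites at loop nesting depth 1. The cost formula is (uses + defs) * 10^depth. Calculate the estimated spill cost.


uses + defs = 14 + 11 = 25
10^1 = 10
Spill cost = 25 * 10 = 250

250


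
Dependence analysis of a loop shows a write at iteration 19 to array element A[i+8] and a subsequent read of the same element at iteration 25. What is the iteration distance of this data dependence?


Distance = read iteration - write iteration
= 25 - 19 = 6

6


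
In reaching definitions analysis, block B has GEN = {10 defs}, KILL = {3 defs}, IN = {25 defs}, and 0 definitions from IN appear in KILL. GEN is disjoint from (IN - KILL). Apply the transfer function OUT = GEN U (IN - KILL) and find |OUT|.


IN - KILL: 25 - 0 = 25 surviving definitions
OUT = GEN + surviving = 10 + 25 = 35

35


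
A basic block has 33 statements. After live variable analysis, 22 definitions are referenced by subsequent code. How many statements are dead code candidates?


Dead code = total statements - live definitions
= 33 - 22 = 11

11


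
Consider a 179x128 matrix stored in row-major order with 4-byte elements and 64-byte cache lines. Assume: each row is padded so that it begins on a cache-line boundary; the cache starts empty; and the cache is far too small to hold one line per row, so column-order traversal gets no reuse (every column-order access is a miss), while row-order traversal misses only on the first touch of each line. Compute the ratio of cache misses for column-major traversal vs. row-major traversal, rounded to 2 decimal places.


Each row occupies 128 * 4 = 512 bytes and starts on a line boundary, so it spans ceil(512 / 64) = 8 cache lines.
Row-major traversal misses (one per line touched): 179 * ceil(128 * 4 / 64) = 1432
Column-major traversal misses (no reuse, every access misses): 179 * 128 = 22912
Ratio = 22912 / 1432 = 16.0

16.0


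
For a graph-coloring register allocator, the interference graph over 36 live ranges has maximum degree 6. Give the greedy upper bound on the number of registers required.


Greedy coloring never needs more than (max_degree + 1) colors: when coloring a vertex, at most max_degree neighbors are already colored.
Upper bound = 6 + 1 = 7

7


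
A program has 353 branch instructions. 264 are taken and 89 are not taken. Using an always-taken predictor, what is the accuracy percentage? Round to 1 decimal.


Predictor: always-taken
Correct predictions = 264
Accuracy = 264 / 353 * 100 = 74.8%

74.8


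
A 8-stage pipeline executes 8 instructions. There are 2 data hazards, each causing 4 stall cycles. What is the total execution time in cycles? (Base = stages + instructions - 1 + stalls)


Base cycles = 8 + 8 - 1 = 15
Total stalls = 2 * 4 = 8
Total = 15 + 8 = 23

23


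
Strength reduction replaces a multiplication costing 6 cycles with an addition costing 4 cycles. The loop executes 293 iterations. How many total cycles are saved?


Per-iteration saving = 6 - 4 = 2
Total saved = 293 * 2 = 586

586


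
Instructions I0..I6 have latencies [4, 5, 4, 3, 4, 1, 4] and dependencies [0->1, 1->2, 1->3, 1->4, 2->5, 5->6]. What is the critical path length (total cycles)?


Compute longest path through dependency graph: dist(Ik) = max over predecessors of dist + latency(Ik).
dist(I0) = latency 4 = 4
dist(I1) = dist(I0) + 5 = 4 + 5 = 9
dist(I2) = dist(I1) + 4 = 9 + 4 = 13
dist(I3) = dist(I1) + 3 = 9 + 3 = 12
dist(I4) = dist(I1) + 4 = 9 + 4 = 13
dist(I5) = dist(I2) + 1 = 13 + 1 = 14
dist(I6) = dist(I5) + 4 = 14 + 4 = 18
Critical path = max dist = 18

18


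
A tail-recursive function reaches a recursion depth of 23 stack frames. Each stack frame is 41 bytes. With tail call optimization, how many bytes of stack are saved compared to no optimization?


Without TCO: 23 * 41 = 943 bytes
With TCO: reuse 1 frame = 41 bytes
Savings = 943 - 41 = 902

902


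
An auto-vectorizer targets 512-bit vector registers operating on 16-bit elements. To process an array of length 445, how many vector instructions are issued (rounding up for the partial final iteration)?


Width = 512 / 16 = 32 elements per vector op
Iterations = ceil(445 / 32) = 14

14


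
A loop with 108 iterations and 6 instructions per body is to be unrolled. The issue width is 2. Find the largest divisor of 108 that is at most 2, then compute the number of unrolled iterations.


Largest divisor of 108 <= 2 is 2
New iterations = 108 / 2 = 54

54


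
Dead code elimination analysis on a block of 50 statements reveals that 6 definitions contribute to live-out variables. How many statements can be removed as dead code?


Dead code = total statements - live definitions
= 50 - 6 = 44

44


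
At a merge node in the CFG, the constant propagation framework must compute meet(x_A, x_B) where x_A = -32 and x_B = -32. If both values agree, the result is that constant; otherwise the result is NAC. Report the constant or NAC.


Meet operation: if both paths give the same constant, result is that constant; if they differ, result is NAC (not-a-constant).
Path A: -32, Path B: -32 -> equal
Result: constant -> -32

-32


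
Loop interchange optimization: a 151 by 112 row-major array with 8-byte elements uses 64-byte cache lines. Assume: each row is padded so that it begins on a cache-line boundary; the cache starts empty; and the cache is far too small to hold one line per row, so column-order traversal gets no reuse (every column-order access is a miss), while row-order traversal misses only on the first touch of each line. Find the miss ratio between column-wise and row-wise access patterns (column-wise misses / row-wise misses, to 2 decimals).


Each row occupies 112 * 8 = 896 bytes and starts on a line boundary, so it spans ceil(896 / 64) = 14 cache lines.
Row-major traversal misses (one per line touched): 151 * ceil(112 * 8 / 64) = 2114
Column-major traversal misses (no reuse, every access misses): 151 * 112 = 16912
Ratio = 16912 / 2114 = 8.0

8.0


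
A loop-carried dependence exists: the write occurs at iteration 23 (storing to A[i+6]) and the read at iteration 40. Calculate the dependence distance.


Distance = read iteration - write iteration
= 40 - 23 = 17

17


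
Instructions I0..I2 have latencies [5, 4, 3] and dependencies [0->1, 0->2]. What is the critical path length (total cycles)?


Compute longest path through dependency graph: dist(Ik) = max over predecessors of dist + latency(Ik).
dist(I0) = latency 5 = 5
dist(I1) = dist(I0) + 4 = 5 + 4 = 9
dist(I2) = dist(I0) + 3 = 5 + 3 = 8
Critical path = max dist = 9

9


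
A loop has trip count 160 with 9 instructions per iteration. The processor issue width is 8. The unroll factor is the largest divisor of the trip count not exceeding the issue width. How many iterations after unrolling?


Largest divisor of 160 <= 8 is 8
New iterations = 160 / 8 = 20

20


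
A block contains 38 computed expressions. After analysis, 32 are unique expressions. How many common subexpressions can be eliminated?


CSE count = total expressions - unique expressions
= 38 - 32 = 6

6


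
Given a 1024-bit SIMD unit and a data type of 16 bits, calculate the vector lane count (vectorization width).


Width = SIMD bits / data type bits
= 1024 / 16 = 64

64


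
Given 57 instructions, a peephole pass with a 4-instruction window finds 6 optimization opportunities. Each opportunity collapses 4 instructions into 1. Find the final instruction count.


Each match removes 3 instructions.
Total removed = 6 * 3 = 18
Remaining = 57 - 18 = 39

39


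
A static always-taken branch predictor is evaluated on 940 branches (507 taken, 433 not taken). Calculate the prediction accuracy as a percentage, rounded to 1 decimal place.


Predictor: always-taken
Correct predictions = 507
Accuracy = 507 / 940 * 100 = 53.9%

53.9


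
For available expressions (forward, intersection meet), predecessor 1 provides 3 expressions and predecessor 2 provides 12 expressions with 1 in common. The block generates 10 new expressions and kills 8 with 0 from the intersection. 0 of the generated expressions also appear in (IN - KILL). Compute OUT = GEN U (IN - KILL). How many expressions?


IN = intersection of predecessors = 1
IN - KILL = 1 - 0 = 1
|OUT| = |GEN| + |IN - KILL| - |GEN ∩ (IN - KILL)| = 10 + 1 - 0 = 11

11


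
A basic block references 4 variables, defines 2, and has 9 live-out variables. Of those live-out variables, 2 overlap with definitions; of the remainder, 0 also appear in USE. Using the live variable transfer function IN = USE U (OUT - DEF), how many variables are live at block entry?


OUT - DEF: 9 - 2 = 7
|IN| = |USE| + |OUT - DEF| - |USE ∩ (OUT - DEF)| = 4 + 7 - 0 = 11

11


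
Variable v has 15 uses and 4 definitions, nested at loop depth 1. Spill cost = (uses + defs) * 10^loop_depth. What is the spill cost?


uses + defs = 15 + 4 = 19
10^1 = 10
Spill cost = 19 * 10 = 190

190


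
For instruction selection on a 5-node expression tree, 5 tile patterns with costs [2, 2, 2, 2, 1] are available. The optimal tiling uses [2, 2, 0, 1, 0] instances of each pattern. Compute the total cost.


Total cost = sum(count_i * cost_i)
= 2*2 + 2*2 + 0*2 + 1*2 + 0*1
= 10

10


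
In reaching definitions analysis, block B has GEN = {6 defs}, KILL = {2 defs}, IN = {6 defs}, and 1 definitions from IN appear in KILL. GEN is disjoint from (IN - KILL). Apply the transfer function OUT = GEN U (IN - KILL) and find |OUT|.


IN - KILL: 6 - 1 = 5 surviving definitions
OUT = GEN + surviving = 6 + 5 = 11

11


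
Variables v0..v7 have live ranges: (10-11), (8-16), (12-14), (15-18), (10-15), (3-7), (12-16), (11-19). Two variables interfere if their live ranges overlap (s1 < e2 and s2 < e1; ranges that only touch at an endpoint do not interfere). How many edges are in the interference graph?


Check all pairs for overlapping intervals.
Two intervals (s1,e1) and (s2,e2) overlap if s1 < e2 and s2 < e1.
v0 (10-11) vs v1..v7: overlaps v1, v4 -> 2
v1 (8-16) vs v2..v7: overlaps v2, v3, v4, v6, v7 -> 5
v2 (12-14) vs v3..v7: overlaps v4, v6, v7 -> 3
v3 (15-18) vs v4..v7: overlaps v6, v7 -> 2
v4 (10-15) vs v5..v7: overlaps v6, v7 -> 2
v5 (3-7) vs v6..v7: overlaps none -> 0
v6 (12-16) vs v7: overlaps v7 -> 1
Total overlapping pairs = 2 + 5 + 3 + 2 + 2 + 0 + 1 = 15

15


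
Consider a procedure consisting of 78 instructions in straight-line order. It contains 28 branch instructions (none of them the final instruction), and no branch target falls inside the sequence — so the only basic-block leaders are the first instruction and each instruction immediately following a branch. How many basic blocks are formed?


With no in-sequence branch targets, the leaders are the first instruction plus the instruction after each branch.
Number of basic blocks = branches + 1
= 28 + 1 = 29

29


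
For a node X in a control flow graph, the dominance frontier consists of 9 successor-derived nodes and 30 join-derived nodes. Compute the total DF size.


DF(X) = direct successor contributions + join point contributions
= 9 + 30 = 39

39


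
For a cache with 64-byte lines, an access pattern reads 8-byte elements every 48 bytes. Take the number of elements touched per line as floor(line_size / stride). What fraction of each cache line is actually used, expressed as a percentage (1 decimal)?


Elements per cache line = floor(64 / 48) = 1
Bytes used = 1 * 8 = 8
Utilization = 8 / 64 * 100 = 12.5%

12.5


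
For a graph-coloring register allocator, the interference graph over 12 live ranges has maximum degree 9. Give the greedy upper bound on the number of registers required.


Greedy coloring never needs more than (max_degree + 1) colors: when coloring a vertex, at most max_degree neighbors are already colored.
Upper bound = 9 + 1 = 10

10


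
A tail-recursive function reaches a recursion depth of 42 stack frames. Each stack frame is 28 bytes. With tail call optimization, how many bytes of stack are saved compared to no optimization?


Without TCO: 42 * 28 = 1176 bytes
With TCO: reuse 1 frame = 28 bytes
Savings = 1176 - 28 = 1148

1148


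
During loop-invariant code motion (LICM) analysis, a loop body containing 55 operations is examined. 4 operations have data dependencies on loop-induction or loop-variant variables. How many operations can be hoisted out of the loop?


Invariant candidates = total - loop-dependent
= 55 - 4 = 51

51


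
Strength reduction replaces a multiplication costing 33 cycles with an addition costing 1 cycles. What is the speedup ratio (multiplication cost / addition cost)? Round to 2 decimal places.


Ratio = mult_cost / add_cost = 33 / 1 = 33.0

33.0


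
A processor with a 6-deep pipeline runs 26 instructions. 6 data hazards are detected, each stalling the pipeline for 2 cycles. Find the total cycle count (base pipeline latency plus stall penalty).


Base cycles = 6 + 26 - 1 = 31
Total stalls = 6 * 2 = 12
Total = 31 + 12 = 43

43


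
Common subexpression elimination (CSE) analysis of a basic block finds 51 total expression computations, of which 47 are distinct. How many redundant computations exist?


CSE count = total expressions - unique expressions
= 51 - 47 = 4

4


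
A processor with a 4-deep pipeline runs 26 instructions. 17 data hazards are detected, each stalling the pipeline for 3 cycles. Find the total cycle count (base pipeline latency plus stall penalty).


Base cycles = 4 + 26 - 1 = 29
Total stalls = 17 * 3 = 51
Total = 29 + 51 = 80

80


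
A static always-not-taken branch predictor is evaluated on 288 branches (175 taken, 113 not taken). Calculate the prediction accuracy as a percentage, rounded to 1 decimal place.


Predictor: always-not-taken
Correct predictions = 113
Accuracy = 113 / 288 * 100 = 39.2%

39.2


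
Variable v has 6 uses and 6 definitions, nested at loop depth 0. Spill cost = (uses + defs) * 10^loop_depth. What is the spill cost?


uses + defs = 6 + 6 = 12
10^0 = 1
Spill cost = 12 * 1 = 12

12


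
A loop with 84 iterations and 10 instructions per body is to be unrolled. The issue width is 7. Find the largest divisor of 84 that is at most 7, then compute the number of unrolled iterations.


Largest divisor of 84 <= 7 is 7
New iterations = 84 / 7 = 12

12


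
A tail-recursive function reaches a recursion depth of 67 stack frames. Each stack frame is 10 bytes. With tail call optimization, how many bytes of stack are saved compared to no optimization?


Without TCO: 67 * 10 = 670 bytes
With TCO: reuse 1 frame = 10 bytes
Savings = 670 - 10 = 660

660


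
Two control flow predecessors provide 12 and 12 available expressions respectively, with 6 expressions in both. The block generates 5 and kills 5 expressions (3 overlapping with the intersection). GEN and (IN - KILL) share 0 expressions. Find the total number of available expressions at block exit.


IN = intersection of predecessors = 6
IN - KILL = 6 - 3 = 3
|OUT| = |GEN| + |IN - KILL| - |GEN ∩ (IN - KILL)| = 5 + 3 - 0 = 8

8


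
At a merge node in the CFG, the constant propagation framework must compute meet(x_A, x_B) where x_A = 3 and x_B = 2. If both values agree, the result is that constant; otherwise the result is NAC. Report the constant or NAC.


Meet operation: if both paths give the same constant, result is that constant; if they differ, result is NAC (not-a-constant).
Path A: 3, Path B: 2 -> differ
Result: not-a-constant -> NAC

NAC


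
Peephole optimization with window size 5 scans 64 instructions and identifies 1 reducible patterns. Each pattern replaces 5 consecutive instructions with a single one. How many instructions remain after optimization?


Each match removes 4 instructions.
Total removed = 1 * 4 = 4
Remaining = 64 - 4 = 60

60


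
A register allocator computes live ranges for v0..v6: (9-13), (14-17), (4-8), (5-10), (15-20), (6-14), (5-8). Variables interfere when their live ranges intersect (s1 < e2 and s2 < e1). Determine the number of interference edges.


Check all pairs for overlapping intervals.
Two intervals (s1,e1) and (s2,e2) overlap if s1 < e2 and s2 < e1.
v0 (9-13) vs v1..v6: overlaps v3, v5 -> 2
v1 (14-17) vs v2..v6: overlaps v4 -> 1
v2 (4-8) vs v3..v6: overlaps v3, v5, v6 -> 3
v3 (5-10) vs v4..v6: overlaps v5, v6 -> 2
v4 (15-20) vs v5..v6: overlaps none -> 0
v5 (6-14) vs v6: overlaps v6 -> 1
Total overlapping pairs = 2 + 1 + 3 + 2 + 0 + 1 = 9

9


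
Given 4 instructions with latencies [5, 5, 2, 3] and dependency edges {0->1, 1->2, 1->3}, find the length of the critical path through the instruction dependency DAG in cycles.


Compute longest path through dependency graph: dist(Ik) = max over predecessors of dist + latency(Ik).
dist(I0) = latency 5 = 5
dist(I1) = dist(I0) + 5 = 5 + 5 = 10
dist(I2) = dist(I1) + 2 = 10 + 2 = 12
dist(I3) = dist(I1) + 3 = 10 + 3 = 13
Critical path = max dist = 13

13


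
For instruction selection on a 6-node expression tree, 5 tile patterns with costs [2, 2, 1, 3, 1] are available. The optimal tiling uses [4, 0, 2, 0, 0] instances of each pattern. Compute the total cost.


Total cost = sum(count_i * cost_i)
= 4*2 + 0*2 + 2*1 + 0*3 + 0*1
= 10

10


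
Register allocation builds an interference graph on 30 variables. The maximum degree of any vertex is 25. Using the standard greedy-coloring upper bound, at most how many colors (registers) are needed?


Greedy coloring never needs more than (max_degree + 1) colors: when coloring a vertex, at most max_degree neighbors are already colored.
Upper bound = 25 + 1 = 26

26


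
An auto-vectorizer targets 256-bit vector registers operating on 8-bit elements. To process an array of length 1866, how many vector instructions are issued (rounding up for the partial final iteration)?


Width = 256 / 8 = 32 elements per vector op
Iterations = ceil(1866 / 32) = 59

59


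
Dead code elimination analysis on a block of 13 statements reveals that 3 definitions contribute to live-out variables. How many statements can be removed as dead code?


Dead code = total statements - live definitions
= 13 - 3 = 10

10


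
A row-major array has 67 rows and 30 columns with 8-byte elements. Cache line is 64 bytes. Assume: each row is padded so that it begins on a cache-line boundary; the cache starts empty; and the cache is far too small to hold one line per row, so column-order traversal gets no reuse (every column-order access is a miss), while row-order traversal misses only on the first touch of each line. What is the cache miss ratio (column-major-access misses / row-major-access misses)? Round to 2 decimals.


Each row occupies 30 * 8 = 240 bytes and starts on a line boundary, so it spans ceil(240 / 64) = 4 cache lines.
Row-major traversal misses (one per line touched): 67 * ceil(30 * 8 / 64) = 268
Column-major traversal misses (no reuse, every access misses): 67 * 30 = 2010
Ratio = 2010 / 268 = 7.5

7.5


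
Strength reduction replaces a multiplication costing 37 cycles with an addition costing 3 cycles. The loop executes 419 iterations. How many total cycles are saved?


Per-iteration saving = 37 - 3 = 34
Total saved = 419 * 34 = 14246

14246


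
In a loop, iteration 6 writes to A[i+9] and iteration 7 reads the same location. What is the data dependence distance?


Distance = read iteration - write iteration
= 7 - 6 = 1

1


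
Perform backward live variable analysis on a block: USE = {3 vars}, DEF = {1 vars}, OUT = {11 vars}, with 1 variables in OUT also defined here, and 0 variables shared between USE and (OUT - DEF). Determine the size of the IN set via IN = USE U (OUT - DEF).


OUT - DEF: 11 - 1 = 10
|IN| = |USE| + |OUT - DEF| - |USE ∩ (OUT - DEF)| = 3 + 10 - 0 = 13

13


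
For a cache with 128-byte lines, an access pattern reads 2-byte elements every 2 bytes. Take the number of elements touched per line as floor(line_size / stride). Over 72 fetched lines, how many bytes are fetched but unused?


Elements per line = floor(128 / 2) = 64
Bytes used per line = 64 * 2 = 128
Wasted per line = 128 - 128 = 0
Total wasted = 0 * 72 = 0

0


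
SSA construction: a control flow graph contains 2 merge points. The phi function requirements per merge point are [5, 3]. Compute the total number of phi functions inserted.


Total phi functions = sum of phi functions at each join node
= 5 + 3 = 8

8


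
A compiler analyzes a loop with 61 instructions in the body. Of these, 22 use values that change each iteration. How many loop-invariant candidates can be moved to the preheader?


Invariant candidates = total - loop-dependent
= 61 - 22 = 39

39


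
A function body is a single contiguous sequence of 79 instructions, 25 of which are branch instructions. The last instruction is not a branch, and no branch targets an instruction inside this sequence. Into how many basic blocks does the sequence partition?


With no in-sequence branch targets, the leaders are the first instruction plus the instruction after each branch.
Number of basic blocks = branches + 1
= 25 + 1 = 26

26


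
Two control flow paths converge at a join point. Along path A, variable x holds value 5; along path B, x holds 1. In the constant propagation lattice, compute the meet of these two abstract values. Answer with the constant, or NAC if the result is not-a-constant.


Meet operation: if both paths give the same constant, result is that constant; if they differ, result is NAC (not-a-constant).
Path A: 5, Path B: 1 -> differ
Result: not-a-constant -> NAC

NAC


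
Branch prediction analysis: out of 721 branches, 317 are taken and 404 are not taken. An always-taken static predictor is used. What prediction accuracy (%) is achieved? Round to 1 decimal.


Predictor: always-taken
Correct predictions = 317
Accuracy = 317 / 721 * 100 = 44.0%

44.0


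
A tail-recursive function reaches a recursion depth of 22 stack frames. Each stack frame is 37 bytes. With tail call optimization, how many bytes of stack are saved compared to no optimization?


Without TCO: 22 * 37 = 814 bytes
With TCO: reuse 1 frame = 37 bytes
Savings = 814 - 37 = 777

777


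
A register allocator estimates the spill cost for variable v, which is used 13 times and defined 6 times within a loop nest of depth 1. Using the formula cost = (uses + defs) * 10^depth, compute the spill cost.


uses + defs = 13 + 6 = 19
10^1 = 10
Spill cost = 19 * 10 = 190

190


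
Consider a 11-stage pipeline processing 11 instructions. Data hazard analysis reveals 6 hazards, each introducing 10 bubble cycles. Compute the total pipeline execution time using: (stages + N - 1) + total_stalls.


Base cycles = 11 + 11 - 1 = 21
Total stalls = 6 * 10 = 60
Total = 21 + 60 = 81

81


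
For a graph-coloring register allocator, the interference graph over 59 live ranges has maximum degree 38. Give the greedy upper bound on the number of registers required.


Greedy coloring never needs more than (max_degree + 1) colors: when coloring a vertex, at most max_degree neighbors are already colored.
Upper bound = 38 + 1 = 39

39


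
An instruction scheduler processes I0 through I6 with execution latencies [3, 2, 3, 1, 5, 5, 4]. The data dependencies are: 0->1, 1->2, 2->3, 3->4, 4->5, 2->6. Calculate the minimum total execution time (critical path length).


Compute longest path through dependency graph: dist(Ik) = max over predecessors of dist + latency(Ik).
dist(I0) = latency 3 = 3
dist(I1) = dist(I0) + 2 = 3 + 2 = 5
dist(I2) = dist(I1) + 3 = 5 + 3 = 8
dist(I3) = dist(I2) + 1 = 8 + 1 = 9
dist(I4) = dist(I3) + 5 = 9 + 5 = 14
dist(I5) = dist(I4) + 5 = 14 + 5 = 19
dist(I6) = dist(I2) + 4 = 8 + 4 = 12
Critical path = max dist = 19

19


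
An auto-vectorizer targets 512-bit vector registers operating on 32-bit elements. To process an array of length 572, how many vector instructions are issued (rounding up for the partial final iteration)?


Width = 512 / 32 = 16 elements per vector op
Iterations = ceil(572 / 16) = 36

36


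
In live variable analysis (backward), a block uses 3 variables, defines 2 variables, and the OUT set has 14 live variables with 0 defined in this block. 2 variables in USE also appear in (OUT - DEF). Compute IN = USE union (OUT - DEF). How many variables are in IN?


OUT - DEF: 14 - 0 = 14
|IN| = |USE| + |OUT - DEF| - |USE ∩ (OUT - DEF)| = 3 + 14 - 2 = 15

15


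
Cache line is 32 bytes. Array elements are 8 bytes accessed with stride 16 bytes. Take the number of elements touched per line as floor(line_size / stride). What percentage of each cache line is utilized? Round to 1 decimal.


Elements per cache line = floor(32 / 16) = 2
Bytes used = 2 * 8 = 16
Utilization = 16 / 32 * 100 = 50.0%

50.0


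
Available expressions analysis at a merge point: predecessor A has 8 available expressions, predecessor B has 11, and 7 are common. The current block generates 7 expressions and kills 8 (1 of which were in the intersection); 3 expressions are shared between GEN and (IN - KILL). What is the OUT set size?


IN = intersection of predecessors = 7
IN - KILL = 7 - 1 = 6
|OUT| = |GEN| + |IN - KILL| - |GEN ∩ (IN - KILL)| = 7 + 6 - 3 = 10

10


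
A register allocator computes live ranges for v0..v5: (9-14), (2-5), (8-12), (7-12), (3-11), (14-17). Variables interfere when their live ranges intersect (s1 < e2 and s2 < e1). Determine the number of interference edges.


Check all pairs for overlapping intervals.
Two intervals (s1,e1) and (s2,e2) overlap if s1 < e2 and s2 < e1.
v0 (9-14) vs v1..v5: overlaps v2, v3, v4 -> 3
v1 (2-5) vs v2..v5: overlaps v4 -> 1
v2 (8-12) vs v3..v5: overlaps v3, v4 -> 2
v3 (7-12) vs v4..v5: overlaps v4 -> 1
v4 (3-11) vs v5: overlaps none -> 0
Total overlapping pairs = 3 + 1 + 2 + 1 + 0 = 7

7


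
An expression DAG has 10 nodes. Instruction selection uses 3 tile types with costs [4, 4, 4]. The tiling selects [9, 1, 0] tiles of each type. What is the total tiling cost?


Total cost = sum(count_i * cost_i)
= 9*4 + 1*4 + 0*4
= 40

40


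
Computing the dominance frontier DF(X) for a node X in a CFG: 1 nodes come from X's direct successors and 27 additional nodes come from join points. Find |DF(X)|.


DF(X) = direct successor contributions + join point contributions
= 1 + 27 = 28

28


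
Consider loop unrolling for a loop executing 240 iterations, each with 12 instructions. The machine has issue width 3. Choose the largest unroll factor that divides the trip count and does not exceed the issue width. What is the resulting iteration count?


Largest divisor of 240 <= 3 is 3
New iterations = 240 / 3 = 80

80


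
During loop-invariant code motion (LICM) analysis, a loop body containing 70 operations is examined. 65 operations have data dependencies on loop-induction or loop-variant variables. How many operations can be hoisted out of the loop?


Invariant candidates = total - loop-dependent
= 70 - 65 = 5

5


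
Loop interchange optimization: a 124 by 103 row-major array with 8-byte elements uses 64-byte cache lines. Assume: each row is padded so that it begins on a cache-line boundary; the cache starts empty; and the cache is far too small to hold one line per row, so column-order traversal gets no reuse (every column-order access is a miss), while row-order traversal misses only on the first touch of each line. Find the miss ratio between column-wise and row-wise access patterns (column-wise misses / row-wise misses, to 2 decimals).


Each row occupies 103 * 8 = 824 bytes and starts on a line boundary, so it spans ceil(824 / 64) = 13 cache lines.
Row-major traversal misses (one per line touched): 124 * ceil(103 * 8 / 64) = 1612
Column-major traversal misses (no reuse, every access misses): 124 * 103 = 12772
Ratio = 12772 / 1612 = 7.92

7.92


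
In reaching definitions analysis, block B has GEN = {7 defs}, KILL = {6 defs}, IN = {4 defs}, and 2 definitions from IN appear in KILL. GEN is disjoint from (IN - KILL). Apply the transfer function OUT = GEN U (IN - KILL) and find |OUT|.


IN - KILL: 4 - 2 = 2 surviving definitions
OUT = GEN + surviving = 7 + 2 = 9

9


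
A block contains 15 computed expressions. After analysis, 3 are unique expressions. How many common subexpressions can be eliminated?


CSE count = total expressions - unique expressions
= 15 - 3 = 12

12


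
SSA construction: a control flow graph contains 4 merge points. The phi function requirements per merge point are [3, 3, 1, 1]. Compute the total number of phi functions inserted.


Total phi functions = sum of phi functions at each join node
= 3 + 3 + 1 + 1 = 8

8


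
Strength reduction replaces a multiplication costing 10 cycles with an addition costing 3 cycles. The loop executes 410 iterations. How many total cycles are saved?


Per-iteration saving = 10 - 3 = 7
Total saved = 410 * 7 = 2870

2870


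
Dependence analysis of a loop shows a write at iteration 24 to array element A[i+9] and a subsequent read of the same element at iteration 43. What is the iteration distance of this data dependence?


Distance = read iteration - write iteration
= 43 - 24 = 19

19


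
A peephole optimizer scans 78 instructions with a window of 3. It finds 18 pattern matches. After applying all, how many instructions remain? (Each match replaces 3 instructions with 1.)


Each match removes 2 instructions.
Total removed = 18 * 2 = 36
Remaining = 78 - 36 = 42

42


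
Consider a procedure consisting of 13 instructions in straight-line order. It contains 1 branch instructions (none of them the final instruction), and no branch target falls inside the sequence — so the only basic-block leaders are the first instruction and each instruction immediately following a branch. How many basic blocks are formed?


With no in-sequence branch targets, the leaders are the first instruction plus the instruction after each branch.
Number of basic blocks = branches + 1
= 1 + 1 = 2

2


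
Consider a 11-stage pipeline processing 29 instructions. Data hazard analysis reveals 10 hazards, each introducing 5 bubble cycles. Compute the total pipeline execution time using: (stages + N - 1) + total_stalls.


Base cycles = 11 + 29 - 1 = 39
Total stalls = 10 * 5 = 50
Total = 39 + 50 = 89

89


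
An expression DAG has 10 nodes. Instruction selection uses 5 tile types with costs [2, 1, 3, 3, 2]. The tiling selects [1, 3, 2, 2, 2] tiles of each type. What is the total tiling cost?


Total cost = sum(count_i * cost_i)
= 1*2 + 3*1 + 2*3 + 2*3 + 2*2
= 21

21


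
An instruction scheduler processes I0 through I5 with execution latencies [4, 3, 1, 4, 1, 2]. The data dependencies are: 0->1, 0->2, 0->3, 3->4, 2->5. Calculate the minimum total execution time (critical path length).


Compute longest path through dependency graph: dist(Ik) = max over predecessors of dist + latency(Ik).
dist(I0) = latency 4 = 4
dist(I1) = dist(I0) + 3 = 4 + 3 = 7
dist(I2) = dist(I0) + 1 = 4 + 1 = 5
dist(I3) = dist(I0) + 4 = 4 + 4 = 8
dist(I4) = dist(I3) + 1 = 8 + 1 = 9
dist(I5) = dist(I2) + 2 = 5 + 2 = 7
Critical path = max dist = 9

9


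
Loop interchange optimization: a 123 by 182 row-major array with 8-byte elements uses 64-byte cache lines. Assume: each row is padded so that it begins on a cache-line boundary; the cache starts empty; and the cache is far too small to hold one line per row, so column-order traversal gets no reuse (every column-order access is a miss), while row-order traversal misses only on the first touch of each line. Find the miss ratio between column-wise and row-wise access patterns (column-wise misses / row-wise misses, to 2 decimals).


Each row occupies 182 * 8 = 1456 bytes and starts on a line boundary, so it spans ceil(1456 / 64) = 23 cache lines.
Row-major traversal misses (one per line touched): 123 * ceil(182 * 8 / 64) = 2829
Column-major traversal misses (no reuse, every access misses): 123 * 182 = 22386
Ratio = 22386 / 2829 = 7.91

7.91


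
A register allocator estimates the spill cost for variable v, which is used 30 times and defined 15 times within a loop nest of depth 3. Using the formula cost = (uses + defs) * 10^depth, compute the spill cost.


uses + defs = 30 + 15 = 45
10^3 = 1000
Spill cost = 45 * 1000 = 45000

45000


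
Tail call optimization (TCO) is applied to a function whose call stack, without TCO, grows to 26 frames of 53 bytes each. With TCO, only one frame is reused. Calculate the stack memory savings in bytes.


Without TCO: 26 * 53 = 1378 bytes
With TCO: reuse 1 frame = 53 bytes
Savings = 1378 - 53 = 1325

1325


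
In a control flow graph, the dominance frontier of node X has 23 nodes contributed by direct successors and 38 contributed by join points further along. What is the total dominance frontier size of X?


DF(X) = direct successor contributions + join point contributions
= 23 + 38 = 61

61


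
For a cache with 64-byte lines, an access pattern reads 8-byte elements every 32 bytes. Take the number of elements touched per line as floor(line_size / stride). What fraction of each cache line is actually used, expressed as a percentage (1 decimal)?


Elements per cache line = floor(64 / 32) = 2
Bytes used = 2 * 8 = 16
Utilization = 16 / 64 * 100 = 25.0%

25.0


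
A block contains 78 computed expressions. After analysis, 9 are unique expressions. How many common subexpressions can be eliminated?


CSE count = total expressions - unique expressions
= 78 - 9 = 69

69


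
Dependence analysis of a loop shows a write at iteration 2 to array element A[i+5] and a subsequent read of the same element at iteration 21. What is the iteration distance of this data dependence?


Distance = read iteration - write iteration
= 21 - 2 = 19

19


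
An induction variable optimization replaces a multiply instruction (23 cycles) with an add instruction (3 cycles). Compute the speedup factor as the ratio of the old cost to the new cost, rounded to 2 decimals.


Ratio = mult_cost / add_cost = 23 / 3 = 7.67

7.67
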